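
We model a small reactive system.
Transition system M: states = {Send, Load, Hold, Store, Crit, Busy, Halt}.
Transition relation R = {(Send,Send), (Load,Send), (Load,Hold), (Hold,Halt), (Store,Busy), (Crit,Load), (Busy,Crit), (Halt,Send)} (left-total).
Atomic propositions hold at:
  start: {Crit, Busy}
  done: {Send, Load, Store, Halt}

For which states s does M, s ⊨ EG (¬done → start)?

Sat(¬done) = {Hold, Crit, Busy}
Sat(¬done → start) = {Send, Load, Store, Crit, Busy, Halt}
EG (¬done → start): greatest fixpoint, start Z0 = {Send, Load, Store, Crit, Busy, Halt}, keep only states in Sat with some successor in Z. Already a fixed point.
Sat(EG (¬done → start)) = {Send, Load, Store, Crit, Busy, Halt}

{Send, Load, Store, Crit, Busy, Halt}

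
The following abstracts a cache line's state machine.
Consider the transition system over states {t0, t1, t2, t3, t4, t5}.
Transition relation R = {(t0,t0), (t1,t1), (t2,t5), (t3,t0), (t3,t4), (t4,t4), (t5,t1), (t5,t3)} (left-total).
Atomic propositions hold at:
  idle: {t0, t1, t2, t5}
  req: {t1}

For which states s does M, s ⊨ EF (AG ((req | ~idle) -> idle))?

{t0, t1, t2, t3, t5}

Sat(~idle) = {t3, t4}
Sat(req | ~idle) = {t1, t3, t4}
Sat((req | ~idle) -> idle) = {t0, t1, t2, t5}
AG ((req | ~idle) -> idle): greatest fixpoint, start Z0 = {t0, t1, t2, t5}, keep only states in Sat with every successor in Z. Z1 = {t0, t1, t2}; Z2 = {t0, t1}; fixed.
Sat(AG ((req | ~idle) -> idle)) = {t0, t1}
EF (AG ((req | ~idle) -> idle)): least fixpoint, start Z0 = {t0, t1}, add states with some successor in Z. Z1 = {t0, t1, t3, t5}; Z2 = {t0, t1, t2, t3, t5}; fixed.
Sat(EF (AG ((req | ~idle) -> idle))) = {t0, t1, t2, t3, t5}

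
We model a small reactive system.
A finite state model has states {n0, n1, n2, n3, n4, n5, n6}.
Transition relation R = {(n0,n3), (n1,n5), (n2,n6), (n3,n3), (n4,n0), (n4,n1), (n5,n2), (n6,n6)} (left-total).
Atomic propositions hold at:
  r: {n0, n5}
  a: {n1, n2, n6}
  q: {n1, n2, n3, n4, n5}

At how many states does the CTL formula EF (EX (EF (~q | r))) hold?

Sat(~q) = {n0, n6}
Sat(~q | r) = {n0, n5, n6}
EF (~q | r): least fixpoint, start Z0 = {n0, n5, n6}, add states with some successor in Z. Z1 = {n0, n1, n2, n4, n5, n6}; fixed.
Sat(EF (~q | r)) = {n0, n1, n2, n4, n5, n6}
Sat(EX (EF (~q | r))) = {s : some successor in {n0, n1, n2, n4, n5, n6}} = {n1, n2, n4, n5, n6}
EF (EX (EF (~q | r))): least fixpoint, start Z0 = {n1, n2, n4, n5, n6}, add states with some successor in Z. Already a fixed point.
Sat(EF (EX (EF (~q | r)))) = {n1, n2, n4, n5, n6}
|Sat(EF (EX (EF (~q | r))))| = |{n1, n2, n4, n5, n6}| = 5.

5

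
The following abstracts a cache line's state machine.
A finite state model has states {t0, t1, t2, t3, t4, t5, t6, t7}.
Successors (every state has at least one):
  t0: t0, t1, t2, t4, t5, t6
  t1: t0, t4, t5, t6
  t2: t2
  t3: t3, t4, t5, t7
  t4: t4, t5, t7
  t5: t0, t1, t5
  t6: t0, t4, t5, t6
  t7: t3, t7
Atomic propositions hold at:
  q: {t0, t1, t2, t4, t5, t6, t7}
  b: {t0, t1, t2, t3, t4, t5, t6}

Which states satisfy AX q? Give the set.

Sat(AX q) = {s : every successor in {t0, t1, t2, t4, t5, t6, t7}} = {t0, t1, t2, t4, t5, t6}

{t0, t1, t2, t4, t5, t6}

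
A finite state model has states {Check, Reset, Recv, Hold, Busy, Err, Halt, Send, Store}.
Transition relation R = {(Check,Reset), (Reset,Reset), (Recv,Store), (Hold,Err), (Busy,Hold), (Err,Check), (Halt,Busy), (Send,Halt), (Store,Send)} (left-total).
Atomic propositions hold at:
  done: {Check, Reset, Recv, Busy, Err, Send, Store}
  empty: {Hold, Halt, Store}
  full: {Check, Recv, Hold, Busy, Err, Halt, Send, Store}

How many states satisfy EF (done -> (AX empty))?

6

Sat(AX empty) = {s : every successor in {Hold, Halt, Store}} = {Recv, Busy, Send}
Sat(done -> (AX empty)) = {Recv, Hold, Busy, Halt, Send}
EF (done -> (AX empty)): least fixpoint, start Z0 = {Recv, Hold, Busy, Halt, Send}, add states with some successor in Z. Z1 = {Recv, Hold, Busy, Halt, Send, Store}; fixed.
Sat(EF (done -> (AX empty))) = {Recv, Hold, Busy, Halt, Send, Store}
|Sat(EF (done -> (AX empty)))| = |{Recv, Hold, Busy, Halt, Send, Store}| = 6.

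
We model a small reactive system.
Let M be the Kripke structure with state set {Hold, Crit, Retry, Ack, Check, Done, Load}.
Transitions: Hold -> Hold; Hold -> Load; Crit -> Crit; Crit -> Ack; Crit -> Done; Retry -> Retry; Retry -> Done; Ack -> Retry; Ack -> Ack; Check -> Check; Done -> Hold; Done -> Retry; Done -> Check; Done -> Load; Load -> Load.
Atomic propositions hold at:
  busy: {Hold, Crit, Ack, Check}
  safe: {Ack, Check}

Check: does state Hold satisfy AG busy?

No

AG busy: greatest fixpoint, start Z0 = {Hold, Crit, Ack, Check}, keep only states in Sat with every successor in Z. Z1 = {Check}; fixed.
Sat(AG busy) = {Check}
Hold ∉ Sat(AG busy) = {Check}, so the formula does not hold at Hold.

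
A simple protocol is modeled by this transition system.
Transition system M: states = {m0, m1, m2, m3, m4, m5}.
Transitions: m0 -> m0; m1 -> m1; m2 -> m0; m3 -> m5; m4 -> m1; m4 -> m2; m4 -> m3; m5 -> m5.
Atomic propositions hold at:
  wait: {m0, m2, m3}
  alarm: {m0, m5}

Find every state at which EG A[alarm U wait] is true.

{m0, m2}

A[alarm U wait]: least fixpoint, start Z0 = Sat(wait) = {m0, m2, m3}, add states in Sat(alarm) with every successor in Z. Already a fixed point.
Sat(A[alarm U wait]) = {m0, m2, m3}
EG A[alarm U wait]: greatest fixpoint, start Z0 = {m0, m2, m3}, keep only states in Sat with some successor in Z. Z1 = {m0, m2}; fixed.
Sat(EG A[alarm U wait]) = {m0, m2}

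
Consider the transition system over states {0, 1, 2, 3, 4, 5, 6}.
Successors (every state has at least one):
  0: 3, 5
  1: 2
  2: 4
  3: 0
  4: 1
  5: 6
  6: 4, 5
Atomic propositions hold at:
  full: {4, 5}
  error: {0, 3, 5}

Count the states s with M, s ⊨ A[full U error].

3

A[full U error]: least fixpoint, start Z0 = Sat(error) = {0, 3, 5}, add states in Sat(full) with every successor in Z. Already a fixed point.
Sat(A[full U error]) = {0, 3, 5}
|Sat(A[full U error])| = |{0, 3, 5}| = 3.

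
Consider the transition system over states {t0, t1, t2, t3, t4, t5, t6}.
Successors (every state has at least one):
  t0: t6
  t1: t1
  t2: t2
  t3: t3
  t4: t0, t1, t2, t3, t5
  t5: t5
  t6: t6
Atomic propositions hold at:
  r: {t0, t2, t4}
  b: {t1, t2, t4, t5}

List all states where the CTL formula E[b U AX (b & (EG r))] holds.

EG r: greatest fixpoint, start Z0 = {t0, t2, t4}, keep only states in Sat with some successor in Z. Z1 = {t2, t4}; fixed.
Sat(EG r) = {t2, t4}
Sat(b & (EG r)) = {t2, t4}
Sat(AX (b & (EG r))) = {s : every successor in {t2, t4}} = {t2}
E[b U AX (b & (EG r))]: least fixpoint, start Z0 = Sat(AX (b & (EG r))) = {t2}, add states in Sat(b) with some successor in Z. Z1 = {t2, t4}; fixed.
Sat(E[b U AX (b & (EG r))]) = {t2, t4}

{t2, t4}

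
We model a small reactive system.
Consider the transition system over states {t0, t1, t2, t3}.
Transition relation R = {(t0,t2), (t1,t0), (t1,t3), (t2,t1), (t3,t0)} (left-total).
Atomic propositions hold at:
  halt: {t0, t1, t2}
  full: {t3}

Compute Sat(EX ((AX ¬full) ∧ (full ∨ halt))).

Sat(¬full) = {t0, t1, t2}
Sat(AX ¬full) = {s : every successor in {t0, t1, t2}} = {t0, t2, t3}
Sat(full ∨ halt) = {t0, t1, t2, t3}
Sat((AX ¬full) ∧ (full ∨ halt)) = {t0, t2, t3}
Sat(EX ((AX ¬full) ∧ (full ∨ halt))) = {s : some successor in {t0, t2, t3}} = {t0, t1, t3}

{t0, t1, t3}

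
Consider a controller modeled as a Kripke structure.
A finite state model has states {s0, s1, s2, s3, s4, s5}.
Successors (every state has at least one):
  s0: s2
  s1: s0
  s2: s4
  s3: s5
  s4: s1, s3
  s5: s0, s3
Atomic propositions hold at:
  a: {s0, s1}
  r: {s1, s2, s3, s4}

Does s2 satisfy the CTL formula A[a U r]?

A[a U r]: least fixpoint, start Z0 = Sat(r) = {s1, s2, s3, s4}, add states in Sat(a) with every successor in Z. Z1 = {s0, s1, s2, s3, s4}; fixed.
Sat(A[a U r]) = {s0, s1, s2, s3, s4}
s2 ∈ Sat(A[a U r]) = {s0, s1, s2, s3, s4}, so the formula holds at s2.

Yes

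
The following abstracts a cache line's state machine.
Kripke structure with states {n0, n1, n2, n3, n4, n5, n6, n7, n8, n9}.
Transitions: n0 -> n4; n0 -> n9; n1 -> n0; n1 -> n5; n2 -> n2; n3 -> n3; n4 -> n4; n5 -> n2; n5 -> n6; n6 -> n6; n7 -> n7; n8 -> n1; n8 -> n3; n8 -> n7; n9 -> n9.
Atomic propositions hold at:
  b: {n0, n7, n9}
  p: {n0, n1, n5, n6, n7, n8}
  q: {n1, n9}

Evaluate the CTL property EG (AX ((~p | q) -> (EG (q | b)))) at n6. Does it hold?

Sat(~p) = {n2, n3, n4, n9}
Sat(~p | q) = {n1, n2, n3, n4, n9}
Sat(q | b) = {n0, n1, n7, n9}
EG (q | b): greatest fixpoint, start Z0 = {n0, n1, n7, n9}, keep only states in Sat with some successor in Z. Already a fixed point.
Sat(EG (q | b)) = {n0, n1, n7, n9}
Sat((~p | q) -> (EG (q | b))) = {n0, n1, n5, n6, n7, n8, n9}
Sat(AX ((~p | q) -> (EG (q | b)))) = {s : every successor in {n0, n1, n5, n6, n7, n8, n9}} = {n1, n6, n7, n9}
EG (AX ((~p | q) -> (EG (q | b)))): greatest fixpoint, start Z0 = {n1, n6, n7, n9}, keep only states in Sat with some successor in Z. Z1 = {n6, n7, n9}; fixed.
Sat(EG (AX ((~p | q) -> (EG (q | b))))) = {n6, n7, n9}
n6 ∈ Sat(EG (AX ((~p | q) -> (EG (q | b))))) = {n6, n7, n9}, so the formula holds at n6.

Yes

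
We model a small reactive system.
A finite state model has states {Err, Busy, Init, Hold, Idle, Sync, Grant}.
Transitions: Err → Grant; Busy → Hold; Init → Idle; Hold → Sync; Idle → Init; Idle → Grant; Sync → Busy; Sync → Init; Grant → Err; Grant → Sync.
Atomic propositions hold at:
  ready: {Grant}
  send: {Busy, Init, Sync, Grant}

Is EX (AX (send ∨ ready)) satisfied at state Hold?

Yes

Sat(send ∨ ready) = {Busy, Init, Sync, Grant}
Sat(AX (send ∨ ready)) = {s : every successor in {Busy, Init, Sync, Grant}} = {Err, Hold, Idle, Sync}
Sat(EX (AX (send ∨ ready))) = {s : some successor in {Err, Hold, Idle, Sync}} = {Busy, Init, Hold, Grant}
Hold ∈ Sat(EX (AX (send ∨ ready))) = {Busy, Init, Hold, Grant}, so the formula holds at Hold.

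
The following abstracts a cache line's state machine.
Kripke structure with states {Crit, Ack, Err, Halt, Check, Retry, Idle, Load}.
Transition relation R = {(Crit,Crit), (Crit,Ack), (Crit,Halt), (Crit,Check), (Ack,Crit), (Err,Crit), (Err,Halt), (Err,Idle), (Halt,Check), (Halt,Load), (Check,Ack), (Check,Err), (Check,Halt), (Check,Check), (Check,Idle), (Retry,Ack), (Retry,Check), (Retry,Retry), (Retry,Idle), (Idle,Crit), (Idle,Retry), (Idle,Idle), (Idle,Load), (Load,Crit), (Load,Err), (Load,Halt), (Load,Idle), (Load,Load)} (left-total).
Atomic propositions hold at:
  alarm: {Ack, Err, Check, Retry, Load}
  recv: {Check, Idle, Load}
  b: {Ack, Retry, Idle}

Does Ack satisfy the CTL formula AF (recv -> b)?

Yes

Sat(recv -> b) = {Crit, Ack, Err, Halt, Retry, Idle}
AF (recv -> b): least fixpoint, start Z0 = {Crit, Ack, Err, Halt, Retry, Idle}, add states with every successor in Z. Already a fixed point.
Sat(AF (recv -> b)) = {Crit, Ack, Err, Halt, Retry, Idle}
Ack ∈ Sat(AF (recv -> b)) = {Crit, Ack, Err, Halt, Retry, Idle}, so the formula holds at Ack.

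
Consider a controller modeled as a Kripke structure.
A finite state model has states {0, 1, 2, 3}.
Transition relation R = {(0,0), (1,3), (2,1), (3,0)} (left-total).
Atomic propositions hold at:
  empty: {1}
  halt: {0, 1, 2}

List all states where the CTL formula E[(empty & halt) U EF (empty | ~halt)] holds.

Sat(empty & halt) = {1}
Sat(~halt) = {3}
Sat(empty | ~halt) = {1, 3}
EF (empty | ~halt): least fixpoint, start Z0 = {1, 3}, add states with some successor in Z. Z1 = {1, 2, 3}; fixed.
Sat(EF (empty | ~halt)) = {1, 2, 3}
E[(empty & halt) U EF (empty | ~halt)]: least fixpoint, start Z0 = Sat(EF (empty | ~halt)) = {1, 2, 3}, add states in Sat(empty & halt) with some successor in Z. Already a fixed point.
Sat(E[(empty & halt) U EF (empty | ~halt)]) = {1, 2, 3}

{1, 2, 3}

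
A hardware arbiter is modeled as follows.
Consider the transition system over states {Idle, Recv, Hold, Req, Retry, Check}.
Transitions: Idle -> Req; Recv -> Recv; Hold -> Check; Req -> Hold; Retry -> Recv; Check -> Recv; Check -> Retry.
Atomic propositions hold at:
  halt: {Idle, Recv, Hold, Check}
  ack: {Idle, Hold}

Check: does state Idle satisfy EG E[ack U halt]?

E[ack U halt]: least fixpoint, start Z0 = Sat(halt) = {Idle, Recv, Hold, Check}, add states in Sat(ack) with some successor in Z. Already a fixed point.
Sat(E[ack U halt]) = {Idle, Recv, Hold, Check}
EG E[ack U halt]: greatest fixpoint, start Z0 = {Idle, Recv, Hold, Check}, keep only states in Sat with some successor in Z. Z1 = {Recv, Hold, Check}; fixed.
Sat(EG E[ack U halt]) = {Recv, Hold, Check}
Idle ∉ Sat(EG E[ack U halt]) = {Recv, Hold, Check}, so the formula does not hold at Idle.

No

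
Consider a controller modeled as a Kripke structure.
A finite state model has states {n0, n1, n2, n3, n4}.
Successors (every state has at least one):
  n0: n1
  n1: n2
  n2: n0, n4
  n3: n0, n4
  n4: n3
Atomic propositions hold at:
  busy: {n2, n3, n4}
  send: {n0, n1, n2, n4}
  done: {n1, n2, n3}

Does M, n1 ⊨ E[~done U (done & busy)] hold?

Sat(~done) = {n0, n4}
Sat(done & busy) = {n2, n3}
E[~done U (done & busy)]: least fixpoint, start Z0 = Sat((done & busy)) = {n2, n3}, add states in Sat(~done) with some successor in Z. Z1 = {n2, n3, n4}; fixed.
Sat(E[~done U (done & busy)]) = {n2, n3, n4}
n1 ∉ Sat(E[~done U (done & busy)]) = {n2, n3, n4}, so the formula does not hold at n1.

No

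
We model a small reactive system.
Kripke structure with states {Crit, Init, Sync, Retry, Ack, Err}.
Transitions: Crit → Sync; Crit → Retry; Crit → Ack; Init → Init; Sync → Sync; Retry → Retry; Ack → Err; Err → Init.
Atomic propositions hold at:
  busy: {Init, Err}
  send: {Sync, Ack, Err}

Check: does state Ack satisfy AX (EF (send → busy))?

Yes

Sat(send → busy) = {Crit, Init, Retry, Err}
EF (send → busy): least fixpoint, start Z0 = {Crit, Init, Retry, Err}, add states with some successor in Z. Z1 = {Crit, Init, Retry, Ack, Err}; fixed.
Sat(EF (send → busy)) = {Crit, Init, Retry, Ack, Err}
Sat(AX (EF (send → busy))) = {s : every successor in {Crit, Init, Retry, Ack, Err}} = {Init, Retry, Ack, Err}
Ack ∈ Sat(AX (EF (send → busy))) = {Init, Retry, Ack, Err}, so the formula holds at Ack.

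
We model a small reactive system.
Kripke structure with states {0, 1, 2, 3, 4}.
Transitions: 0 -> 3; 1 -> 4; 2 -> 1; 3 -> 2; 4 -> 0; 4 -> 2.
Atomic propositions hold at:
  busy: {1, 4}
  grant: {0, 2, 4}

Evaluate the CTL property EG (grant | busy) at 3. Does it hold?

Sat(grant | busy) = {0, 1, 2, 4}
EG (grant | busy): greatest fixpoint, start Z0 = {0, 1, 2, 4}, keep only states in Sat with some successor in Z. Z1 = {1, 2, 4}; fixed.
Sat(EG (grant | busy)) = {1, 2, 4}
3 ∉ Sat(EG (grant | busy)) = {1, 2, 4}, so the formula does not hold at 3.

No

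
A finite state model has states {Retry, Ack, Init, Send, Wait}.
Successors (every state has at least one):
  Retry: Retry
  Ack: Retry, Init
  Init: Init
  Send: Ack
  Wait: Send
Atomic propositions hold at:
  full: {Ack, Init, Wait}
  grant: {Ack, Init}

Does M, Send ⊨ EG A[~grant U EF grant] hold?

Yes

Sat(~grant) = {Retry, Send, Wait}
EF grant: least fixpoint, start Z0 = {Ack, Init}, add states with some successor in Z. Z1 = {Ack, Init, Send}; Z2 = {Ack, Init, Send, Wait}; fixed.
Sat(EF grant) = {Ack, Init, Send, Wait}
A[~grant U EF grant]: least fixpoint, start Z0 = Sat(EF grant) = {Ack, Init, Send, Wait}, add states in Sat(~grant) with every successor in Z. Already a fixed point.
Sat(A[~grant U EF grant]) = {Ack, Init, Send, Wait}
EG A[~grant U EF grant]: greatest fixpoint, start Z0 = {Ack, Init, Send, Wait}, keep only states in Sat with some successor in Z. Already a fixed point.
Sat(EG A[~grant U EF grant]) = {Ack, Init, Send, Wait}
Send ∈ Sat(EG A[~grant U EF grant]) = {Ack, Init, Send, Wait}, so the formula holds at Send.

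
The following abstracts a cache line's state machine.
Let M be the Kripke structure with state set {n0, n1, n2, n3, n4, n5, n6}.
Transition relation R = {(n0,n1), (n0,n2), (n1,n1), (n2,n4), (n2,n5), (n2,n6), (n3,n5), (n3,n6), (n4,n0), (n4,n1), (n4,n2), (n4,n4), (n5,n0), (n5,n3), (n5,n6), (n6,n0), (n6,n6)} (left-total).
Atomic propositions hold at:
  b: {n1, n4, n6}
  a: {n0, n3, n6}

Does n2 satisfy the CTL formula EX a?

Sat(EX a) = {s : some successor in {n0, n3, n6}} = {n2, n3, n4, n5, n6}
n2 ∈ Sat(EX a) = {n2, n3, n4, n5, n6}, so the formula holds at n2.

Yes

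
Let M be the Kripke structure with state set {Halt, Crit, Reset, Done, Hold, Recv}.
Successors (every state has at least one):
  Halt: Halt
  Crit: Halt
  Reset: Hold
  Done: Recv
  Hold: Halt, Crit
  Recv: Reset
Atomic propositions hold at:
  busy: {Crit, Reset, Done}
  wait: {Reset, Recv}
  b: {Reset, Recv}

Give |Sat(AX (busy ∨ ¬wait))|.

Sat(¬wait) = {Halt, Crit, Done, Hold}
Sat(busy ∨ ¬wait) = {Halt, Crit, Reset, Done, Hold}
Sat(AX (busy ∨ ¬wait)) = {s : every successor in {Halt, Crit, Reset, Done, Hold}} = {Halt, Crit, Reset, Hold, Recv}
|Sat(AX (busy ∨ ¬wait))| = |{Halt, Crit, Reset, Hold, Recv}| = 5.

5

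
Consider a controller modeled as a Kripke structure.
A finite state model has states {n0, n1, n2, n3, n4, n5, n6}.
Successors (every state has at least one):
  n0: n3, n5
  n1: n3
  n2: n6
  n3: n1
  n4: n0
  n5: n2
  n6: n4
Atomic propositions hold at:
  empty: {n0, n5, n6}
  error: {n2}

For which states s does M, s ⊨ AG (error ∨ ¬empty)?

{n1, n3}

Sat(¬empty) = {n1, n2, n3, n4}
Sat(error ∨ ¬empty) = {n1, n2, n3, n4}
AG (error ∨ ¬empty): greatest fixpoint, start Z0 = {n1, n2, n3, n4}, keep only states in Sat with every successor in Z. Z1 = {n1, n3}; fixed.
Sat(AG (error ∨ ¬empty)) = {n1, n3}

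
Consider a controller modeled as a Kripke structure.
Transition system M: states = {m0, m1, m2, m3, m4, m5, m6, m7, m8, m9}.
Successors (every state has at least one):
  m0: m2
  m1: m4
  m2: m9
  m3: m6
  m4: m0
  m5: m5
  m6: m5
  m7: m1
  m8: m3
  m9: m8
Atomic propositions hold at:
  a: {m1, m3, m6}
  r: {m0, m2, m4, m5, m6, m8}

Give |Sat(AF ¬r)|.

Sat(¬r) = {m1, m3, m7, m9}
AF ¬r: least fixpoint, start Z0 = {m1, m3, m7, m9}, add states with every successor in Z. Z1 = {m1, m2, m3, m7, m8, m9}; Z2 = {m0, m1, m2, m3, m7, m8, m9}; Z3 = {m0, m1, m2, m3, m4, m7, m8, m9}; fixed.
Sat(AF ¬r) = {m0, m1, m2, m3, m4, m7, m8, m9}
|Sat(AF ¬r)| = |{m0, m1, m2, m3, m4, m7, m8, m9}| = 8.

8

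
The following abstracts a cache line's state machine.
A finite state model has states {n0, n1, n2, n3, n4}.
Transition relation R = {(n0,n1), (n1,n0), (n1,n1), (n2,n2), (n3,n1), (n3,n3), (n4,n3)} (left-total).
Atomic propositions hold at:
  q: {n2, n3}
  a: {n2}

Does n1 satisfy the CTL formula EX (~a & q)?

Sat(~a) = {n0, n1, n3, n4}
Sat(~a & q) = {n3}
Sat(EX (~a & q)) = {s : some successor in {n3}} = {n3, n4}
n1 ∉ Sat(EX (~a & q)) = {n3, n4}, so the formula does not hold at n1.

No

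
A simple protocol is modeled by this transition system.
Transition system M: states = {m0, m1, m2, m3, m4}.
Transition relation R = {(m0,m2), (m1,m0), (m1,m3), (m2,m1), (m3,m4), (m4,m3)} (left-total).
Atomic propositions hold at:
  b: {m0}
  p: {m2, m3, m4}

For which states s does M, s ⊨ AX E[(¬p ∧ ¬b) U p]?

{m0, m2, m3, m4}

Sat(¬p) = {m0, m1}
Sat(¬b) = {m1, m2, m3, m4}
Sat(¬p ∧ ¬b) = {m1}
E[(¬p ∧ ¬b) U p]: least fixpoint, start Z0 = Sat(p) = {m2, m3, m4}, add states in Sat(¬p ∧ ¬b) with some successor in Z. Z1 = {m1, m2, m3, m4}; fixed.
Sat(E[(¬p ∧ ¬b) U p]) = {m1, m2, m3, m4}
Sat(AX E[(¬p ∧ ¬b) U p]) = {s : every successor in {m1, m2, m3, m4}} = {m0, m2, m3, m4}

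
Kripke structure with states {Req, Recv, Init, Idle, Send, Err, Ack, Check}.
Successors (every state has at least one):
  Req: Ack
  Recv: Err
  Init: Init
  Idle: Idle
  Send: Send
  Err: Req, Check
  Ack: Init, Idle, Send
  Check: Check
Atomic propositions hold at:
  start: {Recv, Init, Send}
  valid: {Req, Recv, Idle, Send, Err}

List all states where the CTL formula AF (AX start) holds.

Sat(AX start) = {s : every successor in {Recv, Init, Send}} = {Init, Send}
AF (AX start): least fixpoint, start Z0 = {Init, Send}, add states with every successor in Z. Already a fixed point.
Sat(AF (AX start)) = {Init, Send}

{Init, Send}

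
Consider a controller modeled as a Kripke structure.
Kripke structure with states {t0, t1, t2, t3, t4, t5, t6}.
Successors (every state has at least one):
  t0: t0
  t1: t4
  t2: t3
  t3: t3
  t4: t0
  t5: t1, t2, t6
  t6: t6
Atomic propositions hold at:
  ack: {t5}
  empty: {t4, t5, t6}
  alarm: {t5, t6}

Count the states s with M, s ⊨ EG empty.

EG empty: greatest fixpoint, start Z0 = {t4, t5, t6}, keep only states in Sat with some successor in Z. Z1 = {t5, t6}; fixed.
Sat(EG empty) = {t5, t6}
|Sat(EG empty)| = |{t5, t6}| = 2.

2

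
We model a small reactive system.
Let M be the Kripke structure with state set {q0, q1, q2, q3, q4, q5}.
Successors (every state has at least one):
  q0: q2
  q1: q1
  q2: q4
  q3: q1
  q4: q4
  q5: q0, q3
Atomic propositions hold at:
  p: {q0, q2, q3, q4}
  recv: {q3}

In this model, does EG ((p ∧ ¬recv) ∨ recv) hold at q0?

Yes

Sat(¬recv) = {q0, q1, q2, q4, q5}
Sat(p ∧ ¬recv) = {q0, q2, q4}
Sat((p ∧ ¬recv) ∨ recv) = {q0, q2, q3, q4}
EG ((p ∧ ¬recv) ∨ recv): greatest fixpoint, start Z0 = {q0, q2, q3, q4}, keep only states in Sat with some successor in Z. Z1 = {q0, q2, q4}; fixed.
Sat(EG ((p ∧ ¬recv) ∨ recv)) = {q0, q2, q4}
q0 ∈ Sat(EG ((p ∧ ¬recv) ∨ recv)) = {q0, q2, q4}, so the formula holds at q0.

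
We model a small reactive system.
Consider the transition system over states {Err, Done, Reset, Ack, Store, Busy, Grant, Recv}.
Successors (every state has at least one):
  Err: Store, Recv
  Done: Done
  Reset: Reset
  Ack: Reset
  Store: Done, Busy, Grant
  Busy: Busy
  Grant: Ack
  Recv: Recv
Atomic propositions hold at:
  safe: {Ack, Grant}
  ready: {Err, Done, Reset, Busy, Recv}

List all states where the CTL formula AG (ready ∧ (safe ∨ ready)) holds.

Sat(safe ∨ ready) = {Err, Done, Reset, Ack, Busy, Grant, Recv}
Sat(ready ∧ (safe ∨ ready)) = {Err, Done, Reset, Busy, Recv}
AG (ready ∧ (safe ∨ ready)): greatest fixpoint, start Z0 = {Err, Done, Reset, Busy, Recv}, keep only states in Sat with every successor in Z. Z1 = {Done, Reset, Busy, Recv}; fixed.
Sat(AG (ready ∧ (safe ∨ ready))) = {Done, Reset, Busy, Recv}

{Done, Reset, Busy, Recv}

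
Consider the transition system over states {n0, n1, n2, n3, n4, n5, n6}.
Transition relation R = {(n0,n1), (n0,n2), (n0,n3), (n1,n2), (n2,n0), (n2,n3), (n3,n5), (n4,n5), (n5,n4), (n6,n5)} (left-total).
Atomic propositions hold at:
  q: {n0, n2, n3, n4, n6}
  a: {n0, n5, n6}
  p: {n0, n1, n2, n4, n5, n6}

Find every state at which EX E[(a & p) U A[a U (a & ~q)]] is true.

{n3, n4, n6}

Sat(a & p) = {n0, n5, n6}
Sat(~q) = {n1, n5}
Sat(a & ~q) = {n5}
A[a U (a & ~q)]: least fixpoint, start Z0 = Sat((a & ~q)) = {n5}, add states in Sat(a) with every successor in Z. Z1 = {n5, n6}; fixed.
Sat(A[a U (a & ~q)]) = {n5, n6}
E[(a & p) U A[a U (a & ~q)]]: least fixpoint, start Z0 = Sat(A[a U (a & ~q)]) = {n5, n6}, add states in Sat(a & p) with some successor in Z. Already a fixed point.
Sat(E[(a & p) U A[a U (a & ~q)]]) = {n5, n6}
Sat(EX E[(a & p) U A[a U (a & ~q)]]) = {s : some successor in {n5, n6}} = {n3, n4, n6}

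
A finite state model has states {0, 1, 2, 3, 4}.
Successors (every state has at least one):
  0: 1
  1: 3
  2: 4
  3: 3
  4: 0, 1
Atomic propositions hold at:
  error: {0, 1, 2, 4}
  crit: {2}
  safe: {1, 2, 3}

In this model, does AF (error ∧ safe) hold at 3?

No

Sat(error ∧ safe) = {1, 2}
AF (error ∧ safe): least fixpoint, start Z0 = {1, 2}, add states with every successor in Z. Z1 = {0, 1, 2}; Z2 = {0, 1, 2, 4}; fixed.
Sat(AF (error ∧ safe)) = {0, 1, 2, 4}
3 ∉ Sat(AF (error ∧ safe)) = {0, 1, 2, 4}, so the formula does not hold at 3.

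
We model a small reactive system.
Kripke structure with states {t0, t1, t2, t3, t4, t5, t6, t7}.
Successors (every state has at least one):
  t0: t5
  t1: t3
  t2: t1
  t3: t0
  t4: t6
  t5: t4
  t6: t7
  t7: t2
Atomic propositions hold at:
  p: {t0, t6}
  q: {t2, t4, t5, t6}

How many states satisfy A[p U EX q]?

Sat(EX q) = {s : some successor in {t2, t4, t5, t6}} = {t0, t4, t5, t7}
A[p U EX q]: least fixpoint, start Z0 = Sat(EX q) = {t0, t4, t5, t7}, add states in Sat(p) with every successor in Z. Z1 = {t0, t4, t5, t6, t7}; fixed.
Sat(A[p U EX q]) = {t0, t4, t5, t6, t7}
|Sat(A[p U EX q])| = |{t0, t4, t5, t6, t7}| = 5.

5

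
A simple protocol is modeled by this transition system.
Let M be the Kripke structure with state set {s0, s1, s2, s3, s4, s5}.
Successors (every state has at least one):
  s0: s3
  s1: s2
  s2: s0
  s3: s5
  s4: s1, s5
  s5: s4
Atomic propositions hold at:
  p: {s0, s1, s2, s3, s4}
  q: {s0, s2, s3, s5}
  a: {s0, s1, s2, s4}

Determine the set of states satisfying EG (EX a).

Sat(EX a) = {s : some successor in {s0, s1, s2, s4}} = {s1, s2, s4, s5}
EG (EX a): greatest fixpoint, start Z0 = {s1, s2, s4, s5}, keep only states in Sat with some successor in Z. Z1 = {s1, s4, s5}; Z2 = {s4, s5}; fixed.
Sat(EG (EX a)) = {s4, s5}

{s4, s5}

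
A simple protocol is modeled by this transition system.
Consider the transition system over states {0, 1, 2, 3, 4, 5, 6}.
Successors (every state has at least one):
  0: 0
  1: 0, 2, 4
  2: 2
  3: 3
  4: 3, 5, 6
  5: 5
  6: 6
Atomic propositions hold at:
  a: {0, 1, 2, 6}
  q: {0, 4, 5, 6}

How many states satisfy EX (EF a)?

5

EF a: least fixpoint, start Z0 = {0, 1, 2, 6}, add states with some successor in Z. Z1 = {0, 1, 2, 4, 6}; fixed.
Sat(EF a) = {0, 1, 2, 4, 6}
Sat(EX (EF a)) = {s : some successor in {0, 1, 2, 4, 6}} = {0, 1, 2, 4, 6}
|Sat(EX (EF a))| = |{0, 1, 2, 4, 6}| = 5.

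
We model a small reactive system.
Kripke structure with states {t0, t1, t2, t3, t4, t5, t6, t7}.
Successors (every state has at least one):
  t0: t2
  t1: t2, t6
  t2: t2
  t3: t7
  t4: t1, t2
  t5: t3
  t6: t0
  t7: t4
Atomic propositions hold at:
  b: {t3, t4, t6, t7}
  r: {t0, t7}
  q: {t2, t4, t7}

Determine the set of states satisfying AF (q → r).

Sat(q → r) = {t0, t1, t3, t5, t6, t7}
AF (q → r): least fixpoint, start Z0 = {t0, t1, t3, t5, t6, t7}, add states with every successor in Z. Already a fixed point.
Sat(AF (q → r)) = {t0, t1, t3, t5, t6, t7}

{t0, t1, t3, t5, t6, t7}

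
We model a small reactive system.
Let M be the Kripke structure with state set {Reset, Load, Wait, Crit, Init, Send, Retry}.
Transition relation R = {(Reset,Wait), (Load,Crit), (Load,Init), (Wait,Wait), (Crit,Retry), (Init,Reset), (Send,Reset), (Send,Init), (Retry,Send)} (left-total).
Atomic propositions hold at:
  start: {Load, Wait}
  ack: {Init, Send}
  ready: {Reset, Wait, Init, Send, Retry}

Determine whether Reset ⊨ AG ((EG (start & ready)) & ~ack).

Sat(start & ready) = {Wait}
EG (start & ready): greatest fixpoint, start Z0 = {Wait}, keep only states in Sat with some successor in Z. Already a fixed point.
Sat(EG (start & ready)) = {Wait}
Sat(~ack) = {Reset, Load, Wait, Crit, Retry}
Sat((EG (start & ready)) & ~ack) = {Wait}
AG ((EG (start & ready)) & ~ack): greatest fixpoint, start Z0 = {Wait}, keep only states in Sat with every successor in Z. Already a fixed point.
Sat(AG ((EG (start & ready)) & ~ack)) = {Wait}
Reset ∉ Sat(AG ((EG (start & ready)) & ~ack)) = {Wait}, so the formula does not hold at Reset.

No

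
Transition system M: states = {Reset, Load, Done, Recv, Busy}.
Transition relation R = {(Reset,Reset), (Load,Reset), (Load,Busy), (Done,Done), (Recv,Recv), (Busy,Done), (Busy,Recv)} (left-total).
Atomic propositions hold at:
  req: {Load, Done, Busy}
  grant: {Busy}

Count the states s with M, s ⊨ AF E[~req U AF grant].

Sat(~req) = {Reset, Recv}
AF grant: least fixpoint, start Z0 = {Busy}, add states with every successor in Z. Already a fixed point.
Sat(AF grant) = {Busy}
E[~req U AF grant]: least fixpoint, start Z0 = Sat(AF grant) = {Busy}, add states in Sat(~req) with some successor in Z. Already a fixed point.
Sat(E[~req U AF grant]) = {Busy}
AF E[~req U AF grant]: least fixpoint, start Z0 = {Busy}, add states with every successor in Z. Already a fixed point.
Sat(AF E[~req U AF grant]) = {Busy}
|Sat(AF E[~req U AF grant])| = |{Busy}| = 1.

1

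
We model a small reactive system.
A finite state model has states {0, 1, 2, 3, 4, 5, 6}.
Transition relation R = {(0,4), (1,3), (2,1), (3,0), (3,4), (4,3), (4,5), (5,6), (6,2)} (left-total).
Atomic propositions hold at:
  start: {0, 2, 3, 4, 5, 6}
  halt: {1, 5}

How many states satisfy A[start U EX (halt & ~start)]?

3

Sat(~start) = {1}
Sat(halt & ~start) = {1}
Sat(EX (halt & ~start)) = {s : some successor in {1}} = {2}
A[start U EX (halt & ~start)]: least fixpoint, start Z0 = Sat(EX (halt & ~start)) = {2}, add states in Sat(start) with every successor in Z. Z1 = {2, 6}; Z2 = {2, 5, 6}; fixed.
Sat(A[start U EX (halt & ~start)]) = {2, 5, 6}
|Sat(A[start U EX (halt & ~start)])| = |{2, 5, 6}| = 3.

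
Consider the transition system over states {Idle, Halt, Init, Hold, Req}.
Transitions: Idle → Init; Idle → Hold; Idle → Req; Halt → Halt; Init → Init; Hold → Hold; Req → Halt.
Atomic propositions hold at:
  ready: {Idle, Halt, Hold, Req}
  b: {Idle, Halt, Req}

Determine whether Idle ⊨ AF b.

Yes

AF b: least fixpoint, start Z0 = {Idle, Halt, Req}, add states with every successor in Z. Already a fixed point.
Sat(AF b) = {Idle, Halt, Req}
Idle ∈ Sat(AF b) = {Idle, Halt, Req}, so the formula holds at Idle.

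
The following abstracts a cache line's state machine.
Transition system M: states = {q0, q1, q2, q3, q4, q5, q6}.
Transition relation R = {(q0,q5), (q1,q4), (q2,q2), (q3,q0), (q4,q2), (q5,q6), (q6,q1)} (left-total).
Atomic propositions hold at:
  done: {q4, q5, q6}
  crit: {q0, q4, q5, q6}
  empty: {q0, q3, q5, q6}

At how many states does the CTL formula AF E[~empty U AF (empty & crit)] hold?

4

Sat(~empty) = {q1, q2, q4}
Sat(empty & crit) = {q0, q5, q6}
AF (empty & crit): least fixpoint, start Z0 = {q0, q5, q6}, add states with every successor in Z. Z1 = {q0, q3, q5, q6}; fixed.
Sat(AF (empty & crit)) = {q0, q3, q5, q6}
E[~empty U AF (empty & crit)]: least fixpoint, start Z0 = Sat(AF (empty & crit)) = {q0, q3, q5, q6}, add states in Sat(~empty) with some successor in Z. Already a fixed point.
Sat(E[~empty U AF (empty & crit)]) = {q0, q3, q5, q6}
AF E[~empty U AF (empty & crit)]: least fixpoint, start Z0 = {q0, q3, q5, q6}, add states with every successor in Z. Already a fixed point.
Sat(AF E[~empty U AF (empty & crit)]) = {q0, q3, q5, q6}
|Sat(AF E[~empty U AF (empty & crit)])| = |{q0, q3, q5, q6}| = 4.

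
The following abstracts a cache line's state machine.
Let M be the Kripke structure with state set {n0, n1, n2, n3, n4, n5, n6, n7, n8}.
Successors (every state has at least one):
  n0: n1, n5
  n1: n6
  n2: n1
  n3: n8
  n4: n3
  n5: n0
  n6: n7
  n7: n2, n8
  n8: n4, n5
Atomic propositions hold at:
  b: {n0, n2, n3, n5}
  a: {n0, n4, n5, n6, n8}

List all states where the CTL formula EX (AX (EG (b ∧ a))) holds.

{n0, n8}

Sat(b ∧ a) = {n0, n5}
EG (b ∧ a): greatest fixpoint, start Z0 = {n0, n5}, keep only states in Sat with some successor in Z. Already a fixed point.
Sat(EG (b ∧ a)) = {n0, n5}
Sat(AX (EG (b ∧ a))) = {s : every successor in {n0, n5}} = {n5}
Sat(EX (AX (EG (b ∧ a)))) = {s : some successor in {n5}} = {n0, n8}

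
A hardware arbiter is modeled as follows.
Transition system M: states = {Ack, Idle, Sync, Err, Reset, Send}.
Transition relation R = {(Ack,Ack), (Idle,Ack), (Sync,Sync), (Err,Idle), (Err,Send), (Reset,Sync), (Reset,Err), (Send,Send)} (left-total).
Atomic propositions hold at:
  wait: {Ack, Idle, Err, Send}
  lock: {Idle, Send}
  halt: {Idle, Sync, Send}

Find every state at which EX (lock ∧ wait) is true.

Sat(lock ∧ wait) = {Idle, Send}
Sat(EX (lock ∧ wait)) = {s : some successor in {Idle, Send}} = {Err, Send}

{Err, Send}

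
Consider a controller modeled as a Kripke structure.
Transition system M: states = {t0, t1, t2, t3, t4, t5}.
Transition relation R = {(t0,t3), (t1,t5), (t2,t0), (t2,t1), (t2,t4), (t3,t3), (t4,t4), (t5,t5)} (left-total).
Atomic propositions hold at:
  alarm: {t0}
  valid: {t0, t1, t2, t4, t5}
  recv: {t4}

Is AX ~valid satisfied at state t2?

No

Sat(~valid) = {t3}
Sat(AX ~valid) = {s : every successor in {t3}} = {t0, t3}
t2 ∉ Sat(AX ~valid) = {t0, t3}, so the formula does not hold at t2.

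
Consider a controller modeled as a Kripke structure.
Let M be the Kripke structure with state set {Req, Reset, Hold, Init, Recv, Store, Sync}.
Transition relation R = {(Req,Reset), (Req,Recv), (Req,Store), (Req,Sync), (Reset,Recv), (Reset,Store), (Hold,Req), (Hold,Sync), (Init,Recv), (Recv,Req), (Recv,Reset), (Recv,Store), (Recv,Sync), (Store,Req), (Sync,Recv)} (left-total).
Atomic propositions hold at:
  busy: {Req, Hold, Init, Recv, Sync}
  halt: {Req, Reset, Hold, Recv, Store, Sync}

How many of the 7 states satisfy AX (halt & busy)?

4

Sat(halt & busy) = {Req, Hold, Recv, Sync}
Sat(AX (halt & busy)) = {s : every successor in {Req, Hold, Recv, Sync}} = {Hold, Init, Store, Sync}
|Sat(AX (halt & busy))| = |{Hold, Init, Store, Sync}| = 4.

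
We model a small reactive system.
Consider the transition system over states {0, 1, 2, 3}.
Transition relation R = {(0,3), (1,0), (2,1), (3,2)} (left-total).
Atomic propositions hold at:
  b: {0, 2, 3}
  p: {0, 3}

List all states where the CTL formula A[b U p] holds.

A[b U p]: least fixpoint, start Z0 = Sat(p) = {0, 3}, add states in Sat(b) with every successor in Z. Already a fixed point.
Sat(A[b U p]) = {0, 3}

{0, 3}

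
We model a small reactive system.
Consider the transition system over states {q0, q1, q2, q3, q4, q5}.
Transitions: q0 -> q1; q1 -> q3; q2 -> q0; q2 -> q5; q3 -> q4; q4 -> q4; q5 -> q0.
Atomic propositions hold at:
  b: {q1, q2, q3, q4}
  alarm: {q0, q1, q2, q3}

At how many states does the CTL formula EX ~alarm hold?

Sat(~alarm) = {q4, q5}
Sat(EX ~alarm) = {s : some successor in {q4, q5}} = {q2, q3, q4}
|Sat(EX ~alarm)| = |{q2, q3, q4}| = 3.

3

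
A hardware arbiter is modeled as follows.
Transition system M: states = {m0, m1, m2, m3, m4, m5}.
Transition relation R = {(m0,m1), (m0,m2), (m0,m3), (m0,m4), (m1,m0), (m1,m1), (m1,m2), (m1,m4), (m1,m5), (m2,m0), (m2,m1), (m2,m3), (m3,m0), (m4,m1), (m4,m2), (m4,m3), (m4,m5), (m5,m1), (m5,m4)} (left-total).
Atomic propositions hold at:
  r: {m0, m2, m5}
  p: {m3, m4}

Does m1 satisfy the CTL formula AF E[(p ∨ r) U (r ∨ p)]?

No

Sat(p ∨ r) = {m0, m2, m3, m4, m5}
Sat(r ∨ p) = {m0, m2, m3, m4, m5}
E[(p ∨ r) U (r ∨ p)]: least fixpoint, start Z0 = Sat((r ∨ p)) = {m0, m2, m3, m4, m5}, add states in Sat(p ∨ r) with some successor in Z. Already a fixed point.
Sat(E[(p ∨ r) U (r ∨ p)]) = {m0, m2, m3, m4, m5}
AF E[(p ∨ r) U (r ∨ p)]: least fixpoint, start Z0 = {m0, m2, m3, m4, m5}, add states with every successor in Z. Already a fixed point.
Sat(AF E[(p ∨ r) U (r ∨ p)]) = {m0, m2, m3, m4, m5}
m1 ∉ Sat(AF E[(p ∨ r) U (r ∨ p)]) = {m0, m2, m3, m4, m5}, so the formula does not hold at m1.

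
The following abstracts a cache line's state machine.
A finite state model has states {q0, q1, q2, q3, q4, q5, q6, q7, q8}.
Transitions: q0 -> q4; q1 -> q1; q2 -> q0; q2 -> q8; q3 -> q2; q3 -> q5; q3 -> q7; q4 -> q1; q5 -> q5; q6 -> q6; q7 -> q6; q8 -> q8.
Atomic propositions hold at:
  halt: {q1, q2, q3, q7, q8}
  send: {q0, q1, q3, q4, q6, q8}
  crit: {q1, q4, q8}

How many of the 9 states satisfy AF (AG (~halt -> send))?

7

Sat(~halt) = {q0, q4, q5, q6}
Sat(~halt -> send) = {q0, q1, q2, q3, q4, q6, q7, q8}
AG (~halt -> send): greatest fixpoint, start Z0 = {q0, q1, q2, q3, q4, q6, q7, q8}, keep only states in Sat with every successor in Z. Z1 = {q0, q1, q2, q4, q6, q7, q8}; fixed.
Sat(AG (~halt -> send)) = {q0, q1, q2, q4, q6, q7, q8}
AF (AG (~halt -> send)): least fixpoint, start Z0 = {q0, q1, q2, q4, q6, q7, q8}, add states with every successor in Z. Already a fixed point.
Sat(AF (AG (~halt -> send))) = {q0, q1, q2, q4, q6, q7, q8}
|Sat(AF (AG (~halt -> send)))| = |{q0, q1, q2, q4, q6, q7, q8}| = 7.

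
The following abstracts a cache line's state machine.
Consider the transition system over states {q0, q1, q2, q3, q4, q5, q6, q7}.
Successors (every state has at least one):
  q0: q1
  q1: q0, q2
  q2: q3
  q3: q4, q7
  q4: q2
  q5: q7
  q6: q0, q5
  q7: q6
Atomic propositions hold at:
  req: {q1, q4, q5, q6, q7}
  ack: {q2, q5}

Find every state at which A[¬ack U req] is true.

Sat(¬ack) = {q0, q1, q3, q4, q6, q7}
A[¬ack U req]: least fixpoint, start Z0 = Sat(req) = {q1, q4, q5, q6, q7}, add states in Sat(¬ack) with every successor in Z. Z1 = {q0, q1, q3, q4, q5, q6, q7}; fixed.
Sat(A[¬ack U req]) = {q0, q1, q3, q4, q5, q6, q7}

{q0, q1, q3, q4, q5, q6, q7}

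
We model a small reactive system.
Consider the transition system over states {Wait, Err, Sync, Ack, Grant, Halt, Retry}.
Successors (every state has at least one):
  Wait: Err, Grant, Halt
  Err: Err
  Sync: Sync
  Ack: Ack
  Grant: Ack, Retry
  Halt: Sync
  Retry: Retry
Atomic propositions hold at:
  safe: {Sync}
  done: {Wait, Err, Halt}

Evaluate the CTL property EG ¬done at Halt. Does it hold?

No

Sat(¬done) = {Sync, Ack, Grant, Retry}
EG ¬done: greatest fixpoint, start Z0 = {Sync, Ack, Grant, Retry}, keep only states in Sat with some successor in Z. Already a fixed point.
Sat(EG ¬done) = {Sync, Ack, Grant, Retry}
Halt ∉ Sat(EG ¬done) = {Sync, Ack, Grant, Retry}, so the formula does not hold at Halt.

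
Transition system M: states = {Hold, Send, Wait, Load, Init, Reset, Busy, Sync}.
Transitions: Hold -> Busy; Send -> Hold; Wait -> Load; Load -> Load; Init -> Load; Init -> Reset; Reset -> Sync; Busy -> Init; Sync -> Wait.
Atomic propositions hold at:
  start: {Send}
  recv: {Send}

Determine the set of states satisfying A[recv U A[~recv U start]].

{Send}

Sat(~recv) = {Hold, Wait, Load, Init, Reset, Busy, Sync}
A[~recv U start]: least fixpoint, start Z0 = Sat(start) = {Send}, add states in Sat(~recv) with every successor in Z. Already a fixed point.
Sat(A[~recv U start]) = {Send}
A[recv U A[~recv U start]]: least fixpoint, start Z0 = Sat(A[~recv U start]) = {Send}, add states in Sat(recv) with every successor in Z. Already a fixed point.
Sat(A[recv U A[~recv U start]]) = {Send}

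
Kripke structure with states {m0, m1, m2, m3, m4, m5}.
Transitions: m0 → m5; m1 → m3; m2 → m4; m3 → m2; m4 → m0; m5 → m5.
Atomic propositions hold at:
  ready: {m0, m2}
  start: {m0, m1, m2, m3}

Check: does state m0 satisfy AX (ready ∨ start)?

Sat(ready ∨ start) = {m0, m1, m2, m3}
Sat(AX (ready ∨ start)) = {s : every successor in {m0, m1, m2, m3}} = {m1, m3, m4}
m0 ∉ Sat(AX (ready ∨ start)) = {m1, m3, m4}, so the formula does not hold at m0.

No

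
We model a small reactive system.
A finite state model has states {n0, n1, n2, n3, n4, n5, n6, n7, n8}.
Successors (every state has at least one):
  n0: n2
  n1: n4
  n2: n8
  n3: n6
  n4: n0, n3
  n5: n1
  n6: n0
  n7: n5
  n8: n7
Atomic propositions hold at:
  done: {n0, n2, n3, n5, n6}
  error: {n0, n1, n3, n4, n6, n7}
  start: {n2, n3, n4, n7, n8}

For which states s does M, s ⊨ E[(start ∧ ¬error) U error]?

{n0, n1, n2, n3, n4, n6, n7, n8}

Sat(¬error) = {n2, n5, n8}
Sat(start ∧ ¬error) = {n2, n8}
E[(start ∧ ¬error) U error]: least fixpoint, start Z0 = Sat(error) = {n0, n1, n3, n4, n6, n7}, add states in Sat(start ∧ ¬error) with some successor in Z. Z1 = {n0, n1, n3, n4, n6, n7, n8}; Z2 = {n0, n1, n2, n3, n4, n6, n7, n8}; fixed.
Sat(E[(start ∧ ¬error) U error]) = {n0, n1, n2, n3, n4, n6, n7, n8}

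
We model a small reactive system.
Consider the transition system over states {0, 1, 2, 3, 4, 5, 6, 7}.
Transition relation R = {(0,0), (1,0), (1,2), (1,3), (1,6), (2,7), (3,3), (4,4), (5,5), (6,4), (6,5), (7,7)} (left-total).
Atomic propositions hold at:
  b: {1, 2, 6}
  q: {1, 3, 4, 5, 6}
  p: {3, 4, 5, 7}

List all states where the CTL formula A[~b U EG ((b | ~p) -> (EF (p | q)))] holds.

Sat(~b) = {0, 3, 4, 5, 7}
Sat(~p) = {0, 1, 2, 6}
Sat(b | ~p) = {0, 1, 2, 6}
Sat(p | q) = {1, 3, 4, 5, 6, 7}
EF (p | q): least fixpoint, start Z0 = {1, 3, 4, 5, 6, 7}, add states with some successor in Z. Z1 = {1, 2, 3, 4, 5, 6, 7}; fixed.
Sat(EF (p | q)) = {1, 2, 3, 4, 5, 6, 7}
Sat((b | ~p) -> (EF (p | q))) = {1, 2, 3, 4, 5, 6, 7}
EG ((b | ~p) -> (EF (p | q))): greatest fixpoint, start Z0 = {1, 2, 3, 4, 5, 6, 7}, keep only states in Sat with some successor in Z. Already a fixed point.
Sat(EG ((b | ~p) -> (EF (p | q)))) = {1, 2, 3, 4, 5, 6, 7}
A[~b U EG ((b | ~p) -> (EF (p | q)))]: least fixpoint, start Z0 = Sat(EG ((b | ~p) -> (EF (p | q)))) = {1, 2, 3, 4, 5, 6, 7}, add states in Sat(~b) with every successor in Z. Already a fixed point.
Sat(A[~b U EG ((b | ~p) -> (EF (p | q)))]) = {1, 2, 3, 4, 5, 6, 7}

{1, 2, 3, 4, 5, 6, 7}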